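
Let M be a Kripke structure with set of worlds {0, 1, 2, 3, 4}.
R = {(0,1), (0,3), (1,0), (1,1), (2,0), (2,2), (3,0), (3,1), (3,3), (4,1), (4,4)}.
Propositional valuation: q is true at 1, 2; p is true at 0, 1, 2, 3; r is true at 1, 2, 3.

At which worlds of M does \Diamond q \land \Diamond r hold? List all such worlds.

Let φ = \Diamond q \land \Diamond r. Evaluate φ at each world:
  0 (successors {1, 3}): φ is true.
  1 (successors {0, 1}): φ is true.
  2 (successors {0, 2}): φ is true.
  3 (successors {0, 1, 3}): φ is true.
  4 (successors {1, 4}): φ is true.
For instance, at 2:
  At 2: \Diamond q is true, \Diamond r is true, so \Diamond q \land \Diamond r is true.
    At 2: \Diamond q requires q at some successor in {0, 2}.
      q holds at 2, so \Diamond q is true at 2.
    At 2: \Diamond r requires r at some successor in {0, 2}.
      r holds at 2, so \Diamond r is true at 2.
Satisfying worlds: {0, 1, 2, 3, 4}

0, 1, 2, 3, 4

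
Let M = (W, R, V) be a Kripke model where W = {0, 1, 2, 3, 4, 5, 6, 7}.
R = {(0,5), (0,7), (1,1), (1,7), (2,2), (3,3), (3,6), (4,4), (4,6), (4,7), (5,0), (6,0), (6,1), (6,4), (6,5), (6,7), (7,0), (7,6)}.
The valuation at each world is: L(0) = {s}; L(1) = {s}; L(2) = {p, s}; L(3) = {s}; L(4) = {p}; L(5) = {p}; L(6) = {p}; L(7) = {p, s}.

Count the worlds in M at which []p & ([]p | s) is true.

3

Recall that []ψ holds at a world iff ψ holds at every accessible world, and <>ψ holds iff ψ holds at some accessible world.
Let φ = []p & ([]p | s). Evaluate φ at each world:
  0 (successors {5, 7}): φ is true.
  1 (successors {1, 7}): φ is false.
  2 (successors {2}): φ is true.
  3 (successors {3, 6}): φ is false.
  4 (successors {4, 6, 7}): φ is true.
  5 (successors {0}): φ is false.
  6 (successors {0, 1, 4, 5, 7}): φ is false.
  7 (successors {0, 6}): φ is false.
For instance, at 5:
  At 5: []p is false, []p | s is false, so []p & ([]p | s) is false.
    At 5: []p requires p at every successor {0}.
      p fails at 0, so []p is false at 5.
    At 5: []p is false, s is false, so []p | s is false.
      At 5: []p requires p at every successor {0}.
        p fails at 0, so []p is false at 5.
Satisfying worlds: {0, 2, 4}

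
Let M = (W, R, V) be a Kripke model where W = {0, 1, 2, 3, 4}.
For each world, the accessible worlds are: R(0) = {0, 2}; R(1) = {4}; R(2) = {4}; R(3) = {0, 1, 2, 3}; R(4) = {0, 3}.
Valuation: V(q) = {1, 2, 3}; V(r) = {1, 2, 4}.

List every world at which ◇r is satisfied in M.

0, 1, 2, 3

Recall that ◇ψ holds at a world iff ψ holds at some accessible world.
Let φ = ◇r. Evaluate φ at each world:
  0 (successors {0, 2}): φ is true.
  1 (successors {4}): φ is true.
  2 (successors {4}): φ is true.
  3 (successors {0, 1, 2, 3}): φ is true.
  4 (successors {0, 3}): φ is false.
For instance, at 3:
  At 3: ◇r requires r at some successor in {0, 1, 2, 3}.
    r holds at 1, so ◇r is true at 3.
Satisfying worlds: {0, 1, 2, 3}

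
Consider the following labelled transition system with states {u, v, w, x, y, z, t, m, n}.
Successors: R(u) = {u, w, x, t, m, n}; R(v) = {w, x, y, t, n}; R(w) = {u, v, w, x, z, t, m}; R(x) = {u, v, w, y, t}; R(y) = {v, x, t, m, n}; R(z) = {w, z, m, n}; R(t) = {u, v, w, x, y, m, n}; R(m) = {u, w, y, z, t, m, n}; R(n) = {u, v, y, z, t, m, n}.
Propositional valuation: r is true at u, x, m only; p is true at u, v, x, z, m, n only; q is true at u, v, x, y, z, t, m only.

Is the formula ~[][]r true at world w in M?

Yes

Recall that []ψ holds at a world iff ψ holds at every accessible world, and <>ψ holds iff ψ holds at some accessible world.
At w: [][]r is false, so ~[][]r is true.
  At w: [][]r requires []r at every successor {u, v, w, x, z, t, m}.
    []r fails at u, so [][]r is false at w.
      At u: []r requires r at every successor {u, w, x, t, m, n}.
        r fails at w, so []r is false at u.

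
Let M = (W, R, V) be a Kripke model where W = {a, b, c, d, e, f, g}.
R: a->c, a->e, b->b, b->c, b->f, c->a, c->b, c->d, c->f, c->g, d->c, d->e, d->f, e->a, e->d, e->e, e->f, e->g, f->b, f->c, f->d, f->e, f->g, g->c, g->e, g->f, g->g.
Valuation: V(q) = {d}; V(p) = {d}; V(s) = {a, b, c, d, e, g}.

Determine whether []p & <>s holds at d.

No

At d: []p is false, <>s is true, so []p & <>s is false.
  At d: []p requires p at every successor {c, e, f}.
    p fails at c, so []p is false at d.
  At d: <>s requires s at some successor in {c, e, f}.
    s holds at c, so <>s is true at d.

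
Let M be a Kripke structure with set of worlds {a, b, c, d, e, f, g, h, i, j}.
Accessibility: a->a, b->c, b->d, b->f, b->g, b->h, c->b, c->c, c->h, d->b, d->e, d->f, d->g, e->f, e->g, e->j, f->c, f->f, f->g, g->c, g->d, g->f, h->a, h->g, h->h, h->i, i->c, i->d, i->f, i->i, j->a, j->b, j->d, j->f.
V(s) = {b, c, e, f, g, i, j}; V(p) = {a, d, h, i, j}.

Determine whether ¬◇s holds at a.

Yes

At a: ◇s is false, so ¬◇s is true.
  At a: ◇s requires s at some successor in {a}.
    At a: s is false.
  So ◇s is false at a.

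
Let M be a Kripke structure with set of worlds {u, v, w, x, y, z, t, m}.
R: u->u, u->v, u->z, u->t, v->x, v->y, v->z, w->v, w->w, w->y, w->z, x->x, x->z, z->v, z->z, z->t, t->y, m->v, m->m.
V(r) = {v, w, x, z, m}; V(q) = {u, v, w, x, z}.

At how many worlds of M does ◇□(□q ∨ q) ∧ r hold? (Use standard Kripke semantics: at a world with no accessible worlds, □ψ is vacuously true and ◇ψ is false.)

5

Let φ = ◇□(□q ∨ q) ∧ r. Evaluate φ at each world:
  u (successors {u, v, z, t}): φ is false.
  v (successors {x, y, z}): φ is true.
  w (successors {v, w, y, z}): φ is true.
  x (successors {x, z}): φ is true.
  y (successors ∅): φ is false.
  z (successors {v, z, t}): φ is true.
  t (successors {y}): φ is false.
  m (successors {v, m}): φ is true.
For instance, at w:
  At w: ◇□(□q ∨ q) is true, r is true, so ◇□(□q ∨ q) ∧ r is true.
    At w: ◇□(□q ∨ q) requires □(□q ∨ q) at some successor in {v, w, y, z}.
      □(□q ∨ q) holds at v, so ◇□(□q ∨ q) is true at w.
Satisfying worlds: {v, w, x, z, m}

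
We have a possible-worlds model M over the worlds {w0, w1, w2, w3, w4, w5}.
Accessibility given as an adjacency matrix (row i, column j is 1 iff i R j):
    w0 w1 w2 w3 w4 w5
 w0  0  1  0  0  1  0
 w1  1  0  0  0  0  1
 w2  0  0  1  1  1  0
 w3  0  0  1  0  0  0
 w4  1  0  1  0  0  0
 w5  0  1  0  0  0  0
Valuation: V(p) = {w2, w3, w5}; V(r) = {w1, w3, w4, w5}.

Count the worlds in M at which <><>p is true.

5

Recall that <>ψ holds at a world iff ψ holds at some accessible world.
Let φ = <><>p. Evaluate φ at each world:
  w0 (successors {w1, w4}): φ is true.
  w1 (successors {w0, w5}): φ is false.
  w2 (successors {w2, w3, w4}): φ is true.
  w3 (successors {w2}): φ is true.
  w4 (successors {w0, w2}): φ is true.
  w5 (successors {w1}): φ is true.
For instance, at w2:
  At w2: <><>p requires <>p at some successor in {w2, w3, w4}.
    <>p holds at w2, so <><>p is true at w2.
      At w2: <>p requires p at some successor in {w2, w3, w4}.
        p holds at w2, so <>p is true at w2.
Satisfying worlds: {w0, w2, w3, w4, w5}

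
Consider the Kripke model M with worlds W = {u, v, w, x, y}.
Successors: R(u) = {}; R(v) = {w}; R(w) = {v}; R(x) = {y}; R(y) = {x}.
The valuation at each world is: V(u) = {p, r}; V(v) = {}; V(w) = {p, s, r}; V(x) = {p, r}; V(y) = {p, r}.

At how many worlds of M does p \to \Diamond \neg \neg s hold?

Let φ = p \to \Diamond \neg \neg s. Evaluate φ at each world:
  u (successors ∅): φ is false.
  v (successors {w}): φ is true.
  w (successors {v}): φ is false.
  x (successors {y}): φ is false.
  y (successors {x}): φ is false.
For instance, at w:
  At w: p is true, \Diamond \neg \neg s is false, so p \to \Diamond \neg \neg s is false.
    At w: \Diamond \neg \neg s requires \neg \neg s at some successor in {v}.
      At v: \neg \neg s is false.
    So \Diamond \neg \neg s is false at w.
Satisfying worlds: {v}

1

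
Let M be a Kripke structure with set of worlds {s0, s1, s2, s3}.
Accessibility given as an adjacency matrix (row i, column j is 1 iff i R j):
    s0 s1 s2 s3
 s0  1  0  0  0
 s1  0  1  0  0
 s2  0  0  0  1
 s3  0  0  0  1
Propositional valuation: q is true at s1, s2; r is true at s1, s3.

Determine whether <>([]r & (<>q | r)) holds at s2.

At s2: <>([]r & (<>q | r)) requires []r & (<>q | r) at some successor in {s3}.
  []r & (<>q | r) holds at s3, so <>([]r & (<>q | r)) is true at s2.
    At s3: []r is true, <>q | r is true, so []r & (<>q | r) is true.
      At s3: []r requires r at every successor {s3}.
        At s3: r is true.
      So []r is true at s3.
      At s3: <>q is false, r is true, so <>q | r is true.

Yes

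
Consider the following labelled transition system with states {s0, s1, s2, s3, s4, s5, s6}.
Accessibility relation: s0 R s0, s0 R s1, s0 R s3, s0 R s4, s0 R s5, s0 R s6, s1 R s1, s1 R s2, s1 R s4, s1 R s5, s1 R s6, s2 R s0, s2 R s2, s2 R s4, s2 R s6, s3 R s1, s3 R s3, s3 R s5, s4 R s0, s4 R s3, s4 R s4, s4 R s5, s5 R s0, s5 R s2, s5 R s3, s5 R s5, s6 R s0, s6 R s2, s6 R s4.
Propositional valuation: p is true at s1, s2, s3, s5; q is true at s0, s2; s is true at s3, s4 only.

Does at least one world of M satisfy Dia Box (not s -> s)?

No

Let φ = Dia Box (not s -> s). Evaluate φ at each world:
  s0 (successors {s0, s1, s3, s4, s5, s6}): φ is false.
  s1 (successors {s1, s2, s4, s5, s6}): φ is false.
  s2 (successors {s0, s2, s4, s6}): φ is false.
  s3 (successors {s1, s3, s5}): φ is false.
  s4 (successors {s0, s3, s4, s5}): φ is false.
  s5 (successors {s0, s2, s3, s5}): φ is false.
  s6 (successors {s0, s2, s4}): φ is false.
For instance, at s5:
  At s5: Dia Box (not s -> s) requires Box (not s -> s) at some successor in {s0, s2, s3, s5}.
    At s0: Box (not s -> s) is false.
    At s2: Box (not s -> s) is false.
    At s3: Box (not s -> s) is false.
    At s5: Box (not s -> s) is false.
  So Dia Box (not s -> s) is false at s5.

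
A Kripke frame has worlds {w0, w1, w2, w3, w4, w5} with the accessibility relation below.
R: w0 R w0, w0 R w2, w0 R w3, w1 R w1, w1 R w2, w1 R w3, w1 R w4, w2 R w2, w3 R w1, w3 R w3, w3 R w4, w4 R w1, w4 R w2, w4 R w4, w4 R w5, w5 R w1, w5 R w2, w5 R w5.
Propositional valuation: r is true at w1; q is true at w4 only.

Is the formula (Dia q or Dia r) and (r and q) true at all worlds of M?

Let φ = (Dia q or Dia r) and (r and q). Evaluate φ at each world:
  w0 (successors {w0, w2, w3}): φ is false.
  w1 (successors {w1, w2, w3, w4}): φ is false.
  w2 (successors {w2}): φ is false.
  w3 (successors {w1, w3, w4}): φ is false.
  w4 (successors {w1, w2, w4, w5}): φ is false.
  w5 (successors {w1, w2, w5}): φ is false.
Detail at w0 (counterexample):
  At w0: Dia q or Dia r is false, r and q is false, so (Dia q or Dia r) and (r and q) is false.
    At w0: Dia q is false, Dia r is false, so Dia q or Dia r is false.
      At w0: Dia q requires q at some successor in {w0, w2, w3}.
        At w0: q is false.
        At w2: q is false.
        At w3: q is false.
      So Dia q is false at w0.
      At w0: Dia r requires r at some successor in {w0, w2, w3}.
        At w0: r is false.
        At w2: r is false.
        At w3: r is false.
      So Dia r is false at w0.

No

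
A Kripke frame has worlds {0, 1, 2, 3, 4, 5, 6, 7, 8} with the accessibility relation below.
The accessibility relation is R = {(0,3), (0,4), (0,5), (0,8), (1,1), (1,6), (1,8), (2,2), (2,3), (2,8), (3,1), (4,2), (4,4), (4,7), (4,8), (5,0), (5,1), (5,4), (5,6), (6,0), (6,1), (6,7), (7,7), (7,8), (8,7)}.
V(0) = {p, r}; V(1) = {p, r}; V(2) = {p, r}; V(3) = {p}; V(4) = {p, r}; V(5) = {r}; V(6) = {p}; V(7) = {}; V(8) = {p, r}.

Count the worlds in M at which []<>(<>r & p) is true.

Recall that []ψ holds at a world iff ψ holds at every accessible world, and <>ψ holds iff ψ holds at some accessible world.
Let φ = []<>(<>r & p). Evaluate φ at each world:
  0 (successors {3, 4, 5, 8}): φ is false.
  1 (successors {1, 6, 8}): φ is false.
  2 (successors {2, 3, 8}): φ is false.
  3 (successors {1}): φ is true.
  4 (successors {2, 4, 7, 8}): φ is false.
  5 (successors {0, 1, 4, 6}): φ is true.
  6 (successors {0, 1, 7}): φ is false.
  7 (successors {7, 8}): φ is false.
  8 (successors {7}): φ is false.
For instance, at 1:
  At 1: []<>(<>r & p) requires <>(<>r & p) at every successor {1, 6, 8}.
    <>(<>r & p) fails at 8, so []<>(<>r & p) is false at 1.
      At 8: <>(<>r & p) requires <>r & p at some successor in {7}.
        At 7: <>r & p is false.
      So <>(<>r & p) is false at 8.
Satisfying worlds: {3, 5}

2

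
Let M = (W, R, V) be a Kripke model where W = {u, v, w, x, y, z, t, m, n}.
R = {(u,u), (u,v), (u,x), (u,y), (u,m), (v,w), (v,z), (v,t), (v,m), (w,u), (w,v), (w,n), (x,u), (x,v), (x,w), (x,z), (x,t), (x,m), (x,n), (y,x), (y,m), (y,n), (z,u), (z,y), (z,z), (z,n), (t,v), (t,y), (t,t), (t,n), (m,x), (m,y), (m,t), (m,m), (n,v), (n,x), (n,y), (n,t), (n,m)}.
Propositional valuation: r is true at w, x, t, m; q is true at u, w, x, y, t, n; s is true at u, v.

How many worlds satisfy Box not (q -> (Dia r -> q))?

0

Let φ = Box not (q -> (Dia r -> q)). Evaluate φ at each world:
  u (successors {u, v, x, y, m}): φ is false.
  v (successors {w, z, t, m}): φ is false.
  w (successors {u, v, n}): φ is false.
  x (successors {u, v, w, z, t, m, n}): φ is false.
  y (successors {x, m, n}): φ is false.
  z (successors {u, y, z, n}): φ is false.
  t (successors {v, y, t, n}): φ is false.
  m (successors {x, y, t, m}): φ is false.
  n (successors {v, x, y, t, m}): φ is false.
For instance, at u:
  At u: Box not (q -> (Dia r -> q)) requires not (q -> (Dia r -> q)) at every successor {u, v, x, y, m}.
    not (q -> (Dia r -> q)) fails at u, so Box not (q -> (Dia r -> q)) is false at u.
      At u: q -> (Dia r -> q) is true, so not (q -> (Dia r -> q)) is false.
Satisfying worlds: none.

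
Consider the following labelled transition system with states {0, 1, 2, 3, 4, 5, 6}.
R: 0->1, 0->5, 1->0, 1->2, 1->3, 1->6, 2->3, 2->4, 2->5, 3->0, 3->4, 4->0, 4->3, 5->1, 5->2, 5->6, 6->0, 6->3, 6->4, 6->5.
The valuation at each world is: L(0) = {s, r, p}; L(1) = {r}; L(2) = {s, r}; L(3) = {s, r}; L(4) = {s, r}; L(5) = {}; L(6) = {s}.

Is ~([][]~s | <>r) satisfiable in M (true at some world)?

Let φ = ~([][]~s | <>r). Evaluate φ at each world:
  0 (successors {1, 5}): φ is false.
  1 (successors {0, 2, 3, 6}): φ is false.
  2 (successors {3, 4, 5}): φ is false.
  3 (successors {0, 4}): φ is false.
  4 (successors {0, 3}): φ is false.
  5 (successors {1, 2, 6}): φ is false.
  6 (successors {0, 3, 4, 5}): φ is false.
For instance, at 4:
  At 4: [][]~s | <>r is true, so ~([][]~s | <>r) is false.
    At 4: [][]~s is false, <>r is true, so [][]~s | <>r is true.
      At 4: [][]~s requires []~s at every successor {0, 3}.
        []~s fails at 3, so [][]~s is false at 4.
      At 4: <>r requires r at some successor in {0, 3}.
        r holds at 0, so <>r is true at 4.

No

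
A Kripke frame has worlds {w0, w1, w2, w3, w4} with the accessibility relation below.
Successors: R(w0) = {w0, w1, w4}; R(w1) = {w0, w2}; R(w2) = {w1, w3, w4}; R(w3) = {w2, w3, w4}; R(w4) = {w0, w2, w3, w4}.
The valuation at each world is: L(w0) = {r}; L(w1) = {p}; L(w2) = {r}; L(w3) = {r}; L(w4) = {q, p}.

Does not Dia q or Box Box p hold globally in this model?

No

Recall that Box ψ holds at a world iff ψ holds at every accessible world, and Dia ψ holds iff ψ holds at some accessible world.
Let φ = not Dia q or Box Box p. Evaluate φ at each world:
  w0 (successors {w0, w1, w4}): φ is false.
  w1 (successors {w0, w2}): φ is true.
  w2 (successors {w1, w3, w4}): φ is false.
  w3 (successors {w2, w3, w4}): φ is false.
  w4 (successors {w0, w2, w3, w4}): φ is false.
Detail at w0 (counterexample):
  At w0: not Dia q is false, Box Box p is false, so not Dia q or Box Box p is false.
    At w0: Dia q is true, so not Dia q is false.
      At w0: Dia q requires q at some successor in {w0, w1, w4}.
        q holds at w4, so Dia q is true at w0.
    At w0: Box Box p requires Box p at every successor {w0, w1, w4}.
      Box p fails at w0, so Box Box p is false at w0.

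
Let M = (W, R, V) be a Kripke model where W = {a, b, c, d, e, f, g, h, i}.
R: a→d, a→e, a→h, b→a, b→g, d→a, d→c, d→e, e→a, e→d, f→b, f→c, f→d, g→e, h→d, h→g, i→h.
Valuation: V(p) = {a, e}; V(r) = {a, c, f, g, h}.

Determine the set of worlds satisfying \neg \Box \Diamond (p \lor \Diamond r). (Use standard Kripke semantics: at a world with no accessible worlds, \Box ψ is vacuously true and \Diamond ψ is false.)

Recall that \Box ψ holds at a world iff ψ holds at every accessible world, and \Diamond ψ holds iff ψ holds at some accessible world.
Let φ = \neg \Box \Diamond (p \lor \Diamond r). Evaluate φ at each world:
  a (successors {d, e, h}): φ is false.
  b (successors {a, g}): φ is false.
  c (successors ∅): φ is false.
  d (successors {a, c, e}): φ is true.
  e (successors {a, d}): φ is false.
  f (successors {b, c, d}): φ is true.
  g (successors {e}): φ is false.
  h (successors {d, g}): φ is false.
  i (successors {h}): φ is false.
For instance, at f:
  At f: \Box \Diamond (p \lor \Diamond r) is false, so \neg \Box \Diamond (p \lor \Diamond r) is true.
    At f: \Box \Diamond (p \lor \Diamond r) requires \Diamond (p \lor \Diamond r) at every successor {b, c, d}.
      \Diamond (p \lor \Diamond r) fails at c, so \Box \Diamond (p \lor \Diamond r) is false at f.
Satisfying worlds: {d, f}

d, f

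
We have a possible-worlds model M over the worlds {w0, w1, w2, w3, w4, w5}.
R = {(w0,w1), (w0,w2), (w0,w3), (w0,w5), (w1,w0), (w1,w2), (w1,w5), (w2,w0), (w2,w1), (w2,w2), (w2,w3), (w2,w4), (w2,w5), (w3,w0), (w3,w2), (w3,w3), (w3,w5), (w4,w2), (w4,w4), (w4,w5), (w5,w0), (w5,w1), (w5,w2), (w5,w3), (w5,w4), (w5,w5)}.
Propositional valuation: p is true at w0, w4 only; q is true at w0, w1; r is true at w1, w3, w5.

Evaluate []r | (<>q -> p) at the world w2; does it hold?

No

At w2: []r is false, <>q -> p is false, so []r | (<>q -> p) is false.
  At w2: []r requires r at every successor {w0, w1, w2, w3, w4, w5}.
    r fails at w0, so []r is false at w2.
  At w2: <>q is true, p is false, so <>q -> p is false.
    At w2: <>q requires q at some successor in {w0, w1, w2, w3, w4, w5}.
      q holds at w0, so <>q is true at w2.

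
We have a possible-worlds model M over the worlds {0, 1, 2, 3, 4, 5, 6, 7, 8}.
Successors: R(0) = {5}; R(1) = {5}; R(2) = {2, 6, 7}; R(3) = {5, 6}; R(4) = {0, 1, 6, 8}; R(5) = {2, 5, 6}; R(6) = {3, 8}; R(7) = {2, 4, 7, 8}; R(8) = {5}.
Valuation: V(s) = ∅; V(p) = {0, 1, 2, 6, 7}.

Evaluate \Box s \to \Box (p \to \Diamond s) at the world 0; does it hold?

Recall that \Box ψ holds at a world iff ψ holds at every accessible world, and \Diamond ψ holds iff ψ holds at some accessible world.
At 0: \Box s is false, \Box (p \to \Diamond s) is true, so \Box s \to \Box (p \to \Diamond s) is true.
  At 0: \Box s requires s at every successor {5}.
    s fails at 5, so \Box s is false at 0.
  At 0: \Box (p \to \Diamond s) requires p \to \Diamond s at every successor {5}.
      At 5: p is false, \Diamond s is false, so p \to \Diamond s is true.
  So \Box (p \to \Diamond s) is true at 0.

Yes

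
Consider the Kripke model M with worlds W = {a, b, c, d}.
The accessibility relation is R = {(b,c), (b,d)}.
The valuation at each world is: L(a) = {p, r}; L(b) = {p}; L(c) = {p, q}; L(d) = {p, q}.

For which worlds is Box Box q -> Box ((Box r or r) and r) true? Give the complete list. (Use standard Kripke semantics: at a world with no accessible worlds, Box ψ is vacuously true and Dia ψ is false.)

Recall that Box ψ holds at a world iff ψ holds at every accessible world, and Dia ψ holds iff ψ holds at some accessible world.
Let φ = Box Box q -> Box ((Box r or r) and r). Evaluate φ at each world:
  a (successors ∅): φ is true.
  b (successors {c, d}): φ is false.
  c (successors ∅): φ is true.
  d (successors ∅): φ is true.
For instance, at b:
  At b: Box Box q is true, Box ((Box r or r) and r) is false, so Box Box q -> Box ((Box r or r) and r) is false.
    At b: Box Box q requires Box q at every successor {c, d}.
      At c: Box q is true.
      At d: Box q is true.
    So Box Box q is true at b.
    At b: Box ((Box r or r) and r) requires (Box r or r) and r at every successor {c, d}.
      (Box r or r) and r fails at c, so Box ((Box r or r) and r) is false at b.
Satisfying worlds: {a, c, d}

a, c, d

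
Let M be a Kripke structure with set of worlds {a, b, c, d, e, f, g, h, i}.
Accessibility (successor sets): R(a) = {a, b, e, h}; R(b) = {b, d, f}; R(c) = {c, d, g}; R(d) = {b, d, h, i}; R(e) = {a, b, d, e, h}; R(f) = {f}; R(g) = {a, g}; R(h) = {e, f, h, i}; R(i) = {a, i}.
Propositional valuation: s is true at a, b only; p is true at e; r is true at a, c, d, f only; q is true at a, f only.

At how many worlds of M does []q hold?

1

Let φ = []q. Evaluate φ at each world:
  a (successors {a, b, e, h}): φ is false.
  b (successors {b, d, f}): φ is false.
  c (successors {c, d, g}): φ is false.
  d (successors {b, d, h, i}): φ is false.
  e (successors {a, b, d, e, h}): φ is false.
  f (successors {f}): φ is true.
  g (successors {a, g}): φ is false.
  h (successors {e, f, h, i}): φ is false.
  i (successors {a, i}): φ is false.
For instance, at i:
  At i: []q requires q at every successor {a, i}.
    q fails at i, so []q is false at i.
Satisfying worlds: {f}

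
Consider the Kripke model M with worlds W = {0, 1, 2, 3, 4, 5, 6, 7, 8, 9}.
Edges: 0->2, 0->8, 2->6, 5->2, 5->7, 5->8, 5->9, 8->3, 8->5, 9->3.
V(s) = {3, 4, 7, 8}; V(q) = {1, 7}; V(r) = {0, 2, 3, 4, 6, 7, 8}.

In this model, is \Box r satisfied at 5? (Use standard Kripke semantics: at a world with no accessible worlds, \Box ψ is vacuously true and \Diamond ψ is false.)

No

At 5: \Box r requires r at every successor {2, 7, 8, 9}.
  r fails at 9, so \Box r is false at 5.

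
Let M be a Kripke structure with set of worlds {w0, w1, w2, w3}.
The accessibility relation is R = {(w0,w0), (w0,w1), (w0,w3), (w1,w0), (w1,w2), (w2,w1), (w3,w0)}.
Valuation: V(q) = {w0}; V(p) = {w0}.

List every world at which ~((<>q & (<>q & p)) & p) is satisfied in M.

Let φ = ~((<>q & (<>q & p)) & p). Evaluate φ at each world:
  w0 (successors {w0, w1, w3}): φ is false.
  w1 (successors {w0, w2}): φ is true.
  w2 (successors {w1}): φ is true.
  w3 (successors {w0}): φ is true.
For instance, at w2:
  At w2: (<>q & (<>q & p)) & p is false, so ~((<>q & (<>q & p)) & p) is true.
    At w2: <>q & (<>q & p) is false, p is false, so (<>q & (<>q & p)) & p is false.
      At w2: <>q is false, <>q & p is false, so <>q & (<>q & p) is false.
Satisfying worlds: {w1, w2, w3}

w1, w2, w3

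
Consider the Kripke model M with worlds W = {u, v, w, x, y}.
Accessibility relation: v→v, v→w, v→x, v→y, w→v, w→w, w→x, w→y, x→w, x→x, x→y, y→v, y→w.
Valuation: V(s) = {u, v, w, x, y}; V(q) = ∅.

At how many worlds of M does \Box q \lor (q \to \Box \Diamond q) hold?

5

Let φ = \Box q \lor (q \to \Box \Diamond q). Evaluate φ at each world:
  u (successors ∅): φ is true.
  v (successors {v, w, x, y}): φ is true.
  w (successors {v, w, x, y}): φ is true.
  x (successors {w, x, y}): φ is true.
  y (successors {v, w}): φ is true.
For instance, at y:
  At y: \Box q is false, q \to \Box \Diamond q is true, so \Box q \lor (q \to \Box \Diamond q) is true.
    At y: \Box q requires q at every successor {v, w}.
      q fails at v, so \Box q is false at y.
    At y: q is false, \Box \Diamond q is false, so q \to \Box \Diamond q is true.
      At y: \Box \Diamond q requires \Diamond q at every successor {v, w}.
        \Diamond q fails at v, so \Box \Diamond q is false at y.
Satisfying worlds: {u, v, w, x, y}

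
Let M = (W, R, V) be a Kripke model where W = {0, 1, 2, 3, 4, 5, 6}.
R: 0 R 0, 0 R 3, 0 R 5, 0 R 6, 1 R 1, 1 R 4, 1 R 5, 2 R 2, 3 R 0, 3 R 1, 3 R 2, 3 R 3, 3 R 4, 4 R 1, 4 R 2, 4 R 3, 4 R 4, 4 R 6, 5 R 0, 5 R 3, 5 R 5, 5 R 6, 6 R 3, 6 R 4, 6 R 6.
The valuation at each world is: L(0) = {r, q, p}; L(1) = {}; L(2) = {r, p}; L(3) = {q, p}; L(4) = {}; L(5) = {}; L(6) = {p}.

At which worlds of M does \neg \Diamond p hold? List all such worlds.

Let φ = \neg \Diamond p. Evaluate φ at each world:
  0 (successors {0, 3, 5, 6}): φ is false.
  1 (successors {1, 4, 5}): φ is true.
  2 (successors {2}): φ is false.
  3 (successors {0, 1, 2, 3, 4}): φ is false.
  4 (successors {1, 2, 3, 4, 6}): φ is false.
  5 (successors {0, 3, 5, 6}): φ is false.
  6 (successors {3, 4, 6}): φ is false.
For instance, at 2:
  At 2: \Diamond p is true, so \neg \Diamond p is false.
    At 2: \Diamond p requires p at some successor in {2}.
      p holds at 2, so \Diamond p is true at 2.
Satisfying worlds: {1}

1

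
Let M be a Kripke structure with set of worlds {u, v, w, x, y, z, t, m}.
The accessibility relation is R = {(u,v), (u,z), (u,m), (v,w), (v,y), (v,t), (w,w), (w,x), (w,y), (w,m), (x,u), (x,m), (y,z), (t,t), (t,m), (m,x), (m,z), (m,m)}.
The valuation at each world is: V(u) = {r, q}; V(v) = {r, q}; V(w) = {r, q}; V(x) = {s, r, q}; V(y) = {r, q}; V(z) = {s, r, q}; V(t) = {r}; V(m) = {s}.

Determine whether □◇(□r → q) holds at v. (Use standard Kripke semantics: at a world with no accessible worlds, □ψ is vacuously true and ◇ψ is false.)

Yes

At v: □◇(□r → q) requires ◇(□r → q) at every successor {w, y, t}.
    At w: ◇(□r → q) requires □r → q at some successor in {w, x, y, m}.
      □r → q holds at w, so ◇(□r → q) is true at w.
    At y: ◇(□r → q) requires □r → q at some successor in {z}.
      □r → q holds at z, so ◇(□r → q) is true at y.
    At t: ◇(□r → q) requires □r → q at some successor in {t, m}.
      □r → q holds at t, so ◇(□r → q) is true at t.
So □◇(□r → q) is true at v.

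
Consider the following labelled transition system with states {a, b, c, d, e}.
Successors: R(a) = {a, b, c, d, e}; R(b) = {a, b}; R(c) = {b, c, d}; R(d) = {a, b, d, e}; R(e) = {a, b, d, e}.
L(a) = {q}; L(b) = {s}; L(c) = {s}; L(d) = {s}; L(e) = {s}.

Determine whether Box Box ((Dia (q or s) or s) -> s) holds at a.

At a: Box Box ((Dia (q or s) or s) -> s) requires Box ((Dia (q or s) or s) -> s) at every successor {a, b, c, d, e}.
  Box ((Dia (q or s) or s) -> s) fails at a, so Box Box ((Dia (q or s) or s) -> s) is false at a.
    At a: Box ((Dia (q or s) or s) -> s) requires (Dia (q or s) or s) -> s at every successor {a, b, c, d, e}.
      (Dia (q or s) or s) -> s fails at a, so Box ((Dia (q or s) or s) -> s) is false at a.

No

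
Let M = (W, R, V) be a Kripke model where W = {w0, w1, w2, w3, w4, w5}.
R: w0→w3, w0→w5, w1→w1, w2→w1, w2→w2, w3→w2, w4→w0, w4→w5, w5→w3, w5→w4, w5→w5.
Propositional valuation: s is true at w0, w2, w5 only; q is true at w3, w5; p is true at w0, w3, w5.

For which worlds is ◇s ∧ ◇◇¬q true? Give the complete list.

Recall that ◇ψ holds at a world iff ψ holds at some accessible world.
Let φ = ◇s ∧ ◇◇¬q. Evaluate φ at each world:
  w0 (successors {w3, w5}): φ is true.
  w1 (successors {w1}): φ is false.
  w2 (successors {w1, w2}): φ is true.
  w3 (successors {w2}): φ is true.
  w4 (successors {w0, w5}): φ is true.
  w5 (successors {w3, w4, w5}): φ is true.
For instance, at w3:
  At w3: ◇s is true, ◇◇¬q is true, so ◇s ∧ ◇◇¬q is true.
    At w3: ◇s requires s at some successor in {w2}.
      s holds at w2, so ◇s is true at w3.
    At w3: ◇◇¬q requires ◇¬q at some successor in {w2}.
      ◇¬q holds at w2, so ◇◇¬q is true at w3.
Satisfying worlds: {w0, w2, w3, w4, w5}

w0, w2, w3, w4, w5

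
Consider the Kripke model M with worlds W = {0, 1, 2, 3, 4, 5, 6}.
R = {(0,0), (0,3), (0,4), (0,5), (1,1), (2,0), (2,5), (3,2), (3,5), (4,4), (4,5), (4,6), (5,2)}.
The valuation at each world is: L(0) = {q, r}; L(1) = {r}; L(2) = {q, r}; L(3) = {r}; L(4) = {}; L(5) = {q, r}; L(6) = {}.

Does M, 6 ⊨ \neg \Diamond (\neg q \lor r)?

Yes

At 6: \Diamond (\neg q \lor r) is false, so \neg \Diamond (\neg q \lor r) is true.
  At 6: no accessible worlds, so \Diamond (\neg q \lor r) is false.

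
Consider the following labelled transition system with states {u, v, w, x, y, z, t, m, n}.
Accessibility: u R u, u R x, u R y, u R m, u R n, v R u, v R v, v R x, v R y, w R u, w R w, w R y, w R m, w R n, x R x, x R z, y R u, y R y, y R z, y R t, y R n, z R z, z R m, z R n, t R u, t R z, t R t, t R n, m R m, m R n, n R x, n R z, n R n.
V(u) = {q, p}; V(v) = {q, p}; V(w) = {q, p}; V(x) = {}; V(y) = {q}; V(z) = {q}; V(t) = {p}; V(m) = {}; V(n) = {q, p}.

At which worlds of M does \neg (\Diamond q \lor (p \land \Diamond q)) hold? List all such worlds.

none

Let φ = \neg (\Diamond q \lor (p \land \Diamond q)). Evaluate φ at each world:
  u (successors {u, x, y, m, n}): φ is false.
  v (successors {u, v, x, y}): φ is false.
  w (successors {u, w, y, m, n}): φ is false.
  x (successors {x, z}): φ is false.
  y (successors {u, y, z, t, n}): φ is false.
  z (successors {z, m, n}): φ is false.
  t (successors {u, z, t, n}): φ is false.
  m (successors {m, n}): φ is false.
  n (successors {x, z, n}): φ is false.
For instance, at n:
  At n: \Diamond q \lor (p \land \Diamond q) is true, so \neg (\Diamond q \lor (p \land \Diamond q)) is false.
    At n: \Diamond q is true, p \land \Diamond q is true, so \Diamond q \lor (p \land \Diamond q) is true.
      At n: \Diamond q requires q at some successor in {x, z, n}.
        q holds at z, so \Diamond q is true at n.
      At n: p is true, \Diamond q is true, so p \land \Diamond q is true.
Satisfying worlds: none.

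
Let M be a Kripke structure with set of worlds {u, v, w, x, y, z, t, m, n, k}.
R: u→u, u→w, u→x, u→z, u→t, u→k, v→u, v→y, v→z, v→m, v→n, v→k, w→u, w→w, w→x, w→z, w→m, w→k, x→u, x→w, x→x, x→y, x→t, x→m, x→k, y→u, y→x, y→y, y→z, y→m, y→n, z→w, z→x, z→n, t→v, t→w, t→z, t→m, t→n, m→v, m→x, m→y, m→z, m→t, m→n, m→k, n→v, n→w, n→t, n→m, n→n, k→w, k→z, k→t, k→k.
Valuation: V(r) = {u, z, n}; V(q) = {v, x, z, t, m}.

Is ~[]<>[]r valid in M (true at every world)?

Let φ = ~[]<>[]r. Evaluate φ at each world:
  u (successors {u, w, x, z, t, k}): φ is true.
  v (successors {u, y, z, m, n, k}): φ is true.
  w (successors {u, w, x, z, m, k}): φ is true.
  x (successors {u, w, x, y, t, m, k}): φ is true.
  y (successors {u, x, y, z, m, n}): φ is true.
  z (successors {w, x, n}): φ is true.
  t (successors {v, w, z, m, n}): φ is true.
  m (successors {v, x, y, z, t, n, k}): φ is true.
  n (successors {v, w, t, m, n}): φ is true.
  k (successors {w, z, t, k}): φ is true.
For instance, at w:
  At w: []<>[]r is false, so ~[]<>[]r is true.
    At w: []<>[]r requires <>[]r at every successor {u, w, x, z, m, k}.
      <>[]r fails at u, so []<>[]r is false at w.

Yes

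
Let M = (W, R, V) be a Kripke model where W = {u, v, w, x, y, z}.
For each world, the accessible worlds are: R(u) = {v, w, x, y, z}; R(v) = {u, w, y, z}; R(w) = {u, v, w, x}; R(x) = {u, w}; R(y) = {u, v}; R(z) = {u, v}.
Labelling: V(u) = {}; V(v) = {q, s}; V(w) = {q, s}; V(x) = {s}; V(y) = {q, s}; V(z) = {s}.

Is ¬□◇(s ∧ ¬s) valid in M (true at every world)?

Yes

Let φ = ¬□◇(s ∧ ¬s). Evaluate φ at each world:
  u (successors {v, w, x, y, z}): φ is true.
  v (successors {u, w, y, z}): φ is true.
  w (successors {u, v, w, x}): φ is true.
  x (successors {u, w}): φ is true.
  y (successors {u, v}): φ is true.
  z (successors {u, v}): φ is true.
For instance, at z:
  At z: □◇(s ∧ ¬s) is false, so ¬□◇(s ∧ ¬s) is true.
    At z: □◇(s ∧ ¬s) requires ◇(s ∧ ¬s) at every successor {u, v}.
      ◇(s ∧ ¬s) fails at u, so □◇(s ∧ ¬s) is false at z.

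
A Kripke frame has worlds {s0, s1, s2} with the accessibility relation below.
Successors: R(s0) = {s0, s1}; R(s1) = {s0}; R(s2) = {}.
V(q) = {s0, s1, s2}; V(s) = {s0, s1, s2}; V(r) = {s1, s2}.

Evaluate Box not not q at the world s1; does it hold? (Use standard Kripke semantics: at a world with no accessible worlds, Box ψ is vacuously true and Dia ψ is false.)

Yes

At s1: Box not not q requires not not q at every successor {s0}.
  At s0: not not q is true.
So Box not not q is true at s1.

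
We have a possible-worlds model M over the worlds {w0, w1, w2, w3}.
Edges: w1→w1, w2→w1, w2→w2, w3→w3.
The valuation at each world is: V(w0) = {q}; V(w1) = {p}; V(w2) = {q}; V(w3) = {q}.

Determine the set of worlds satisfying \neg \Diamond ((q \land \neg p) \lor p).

w0

Let φ = \neg \Diamond ((q \land \neg p) \lor p). Evaluate φ at each world:
  w0 (successors ∅): φ is true.
  w1 (successors {w1}): φ is false.
  w2 (successors {w1, w2}): φ is false.
  w3 (successors {w3}): φ is false.
For instance, at w2:
  At w2: \Diamond ((q \land \neg p) \lor p) is true, so \neg \Diamond ((q \land \neg p) \lor p) is false.
    At w2: \Diamond ((q \land \neg p) \lor p) requires (q \land \neg p) \lor p at some successor in {w1, w2}.
      (q \land \neg p) \lor p holds at w1, so \Diamond ((q \land \neg p) \lor p) is true at w2.
Satisfying worlds: {w0}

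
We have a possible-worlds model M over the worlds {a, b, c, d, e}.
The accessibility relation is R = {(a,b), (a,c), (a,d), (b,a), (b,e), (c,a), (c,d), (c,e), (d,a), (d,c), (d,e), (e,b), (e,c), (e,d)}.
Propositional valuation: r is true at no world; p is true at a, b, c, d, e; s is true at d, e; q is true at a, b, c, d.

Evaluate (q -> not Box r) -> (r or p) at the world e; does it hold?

Yes

At e: q -> not Box r is true, r or p is true, so (q -> not Box r) -> (r or p) is true.
  At e: q is false, not Box r is true, so q -> not Box r is true.
    At e: Box r is false, so not Box r is true.
      At e: Box r requires r at every successor {b, c, d}.
        r fails at b, so Box r is false at e.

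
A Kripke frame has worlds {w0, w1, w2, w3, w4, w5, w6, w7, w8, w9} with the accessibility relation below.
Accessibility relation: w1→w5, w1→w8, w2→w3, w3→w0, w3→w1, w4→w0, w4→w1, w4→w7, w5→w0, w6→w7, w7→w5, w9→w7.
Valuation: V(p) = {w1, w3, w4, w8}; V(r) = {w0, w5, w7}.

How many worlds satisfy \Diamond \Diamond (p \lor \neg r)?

3

Let φ = \Diamond \Diamond (p \lor \neg r). Evaluate φ at each world:
  w0 (successors ∅): φ is false.
  w1 (successors {w5, w8}): φ is false.
  w2 (successors {w3}): φ is true.
  w3 (successors {w0, w1}): φ is true.
  w4 (successors {w0, w1, w7}): φ is true.
  w5 (successors {w0}): φ is false.
  w6 (successors {w7}): φ is false.
  w7 (successors {w5}): φ is false.
  w8 (successors ∅): φ is false.
  w9 (successors {w7}): φ is false.
For instance, at w2:
  At w2: \Diamond \Diamond (p \lor \neg r) requires \Diamond (p \lor \neg r) at some successor in {w3}.
    \Diamond (p \lor \neg r) holds at w3, so \Diamond \Diamond (p \lor \neg r) is true at w2.
      At w3: \Diamond (p \lor \neg r) requires p \lor \neg r at some successor in {w0, w1}.
        p \lor \neg r holds at w1, so \Diamond (p \lor \neg r) is true at w3.
Satisfying worlds: {w2, w3, w4}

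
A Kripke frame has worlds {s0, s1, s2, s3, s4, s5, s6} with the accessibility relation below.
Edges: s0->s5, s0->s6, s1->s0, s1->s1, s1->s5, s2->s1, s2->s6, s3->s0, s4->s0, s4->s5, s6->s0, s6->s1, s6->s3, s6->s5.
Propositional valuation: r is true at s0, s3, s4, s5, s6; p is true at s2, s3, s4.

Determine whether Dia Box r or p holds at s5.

Recall that Box ψ holds at a world iff ψ holds at every accessible world, and Dia ψ holds iff ψ holds at some accessible world.
At s5: Dia Box r is false, p is false, so Dia Box r or p is false.
  At s5: no accessible worlds, so Dia Box r is false.

No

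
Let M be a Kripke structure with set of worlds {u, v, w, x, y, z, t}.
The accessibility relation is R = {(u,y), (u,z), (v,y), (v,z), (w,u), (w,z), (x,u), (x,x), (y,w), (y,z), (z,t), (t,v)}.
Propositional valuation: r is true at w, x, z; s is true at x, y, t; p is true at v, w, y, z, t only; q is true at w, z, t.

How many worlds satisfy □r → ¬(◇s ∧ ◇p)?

Recall that □ψ holds at a world iff ψ holds at every accessible world, and ◇ψ holds iff ψ holds at some accessible world.
Let φ = □r → ¬(◇s ∧ ◇p). Evaluate φ at each world:
  u (successors {y, z}): φ is true.
  v (successors {y, z}): φ is true.
  w (successors {u, z}): φ is true.
  x (successors {u, x}): φ is true.
  y (successors {w, z}): φ is true.
  z (successors {t}): φ is true.
  t (successors {v}): φ is true.
For instance, at u:
  At u: □r is false, ¬(◇s ∧ ◇p) is false, so □r → ¬(◇s ∧ ◇p) is true.
    At u: □r requires r at every successor {y, z}.
      r fails at y, so □r is false at u.
    At u: ◇s ∧ ◇p is true, so ¬(◇s ∧ ◇p) is false.
      At u: ◇s is true, ◇p is true, so ◇s ∧ ◇p is true.
Satisfying worlds: {u, v, w, x, y, z, t}

7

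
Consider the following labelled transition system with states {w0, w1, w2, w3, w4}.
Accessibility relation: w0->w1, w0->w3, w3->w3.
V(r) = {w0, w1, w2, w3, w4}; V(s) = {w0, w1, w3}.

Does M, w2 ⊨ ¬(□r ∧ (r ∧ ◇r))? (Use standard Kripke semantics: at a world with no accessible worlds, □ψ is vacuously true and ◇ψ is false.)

Yes

At w2: □r ∧ (r ∧ ◇r) is false, so ¬(□r ∧ (r ∧ ◇r)) is true.
  At w2: □r is true, r ∧ ◇r is false, so □r ∧ (r ∧ ◇r) is false.
    At w2: no accessible worlds, so □r holds vacuously.
    At w2: r is true, ◇r is false, so r ∧ ◇r is false.
      At w2: no accessible worlds, so ◇r is false.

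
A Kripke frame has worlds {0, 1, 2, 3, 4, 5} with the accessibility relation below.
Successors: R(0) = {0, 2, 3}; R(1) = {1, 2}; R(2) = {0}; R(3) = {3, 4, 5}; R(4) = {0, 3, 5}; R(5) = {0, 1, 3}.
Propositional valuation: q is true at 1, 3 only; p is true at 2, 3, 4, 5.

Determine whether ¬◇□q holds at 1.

At 1: ◇□q is false, so ¬◇□q is true.
  At 1: ◇□q requires □q at some successor in {1, 2}.
    At 1: □q is false.
    At 2: □q is false.
  So ◇□q is false at 1.

Yes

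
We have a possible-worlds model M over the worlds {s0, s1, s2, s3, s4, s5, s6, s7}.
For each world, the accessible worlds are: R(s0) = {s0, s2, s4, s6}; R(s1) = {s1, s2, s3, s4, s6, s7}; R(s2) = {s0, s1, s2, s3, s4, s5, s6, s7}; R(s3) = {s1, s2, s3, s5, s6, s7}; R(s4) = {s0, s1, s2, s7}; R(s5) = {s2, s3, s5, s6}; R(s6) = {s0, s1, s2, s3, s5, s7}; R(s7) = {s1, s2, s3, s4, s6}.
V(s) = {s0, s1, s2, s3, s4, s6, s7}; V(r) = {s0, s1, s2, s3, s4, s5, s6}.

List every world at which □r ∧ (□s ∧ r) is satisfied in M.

Recall that □ψ holds at a world iff ψ holds at every accessible world, and ◇ψ holds iff ψ holds at some accessible world.
Let φ = □r ∧ (□s ∧ r). Evaluate φ at each world:
  s0 (successors {s0, s2, s4, s6}): φ is true.
  s1 (successors {s1, s2, s3, s4, s6, s7}): φ is false.
  s2 (successors {s0, s1, s2, s3, s4, s5, s6, s7}): φ is false.
  s3 (successors {s1, s2, s3, s5, s6, s7}): φ is false.
  s4 (successors {s0, s1, s2, s7}): φ is false.
  s5 (successors {s2, s3, s5, s6}): φ is false.
  s6 (successors {s0, s1, s2, s3, s5, s7}): φ is false.
  s7 (successors {s1, s2, s3, s4, s6}): φ is false.
For instance, at s7:
  At s7: □r is true, □s ∧ r is false, so □r ∧ (□s ∧ r) is false.
    At s7: □r requires r at every successor {s1, s2, s3, s4, s6}.
      At s1: r is true.
      At s2: r is true.
      At s3: r is true.
      At s4: r is true.
      At s6: r is true.
    So □r is true at s7.
    At s7: □s is true, r is false, so □s ∧ r is false.
      At s7: □s requires s at every successor {s1, s2, s3, s4, s6}.
        At s1: s is true.
        At s2: s is true.
        At s3: s is true.
        At s4: s is true.
        At s6: s is true.
      So □s is true at s7.
Satisfying worlds: {s0}

s0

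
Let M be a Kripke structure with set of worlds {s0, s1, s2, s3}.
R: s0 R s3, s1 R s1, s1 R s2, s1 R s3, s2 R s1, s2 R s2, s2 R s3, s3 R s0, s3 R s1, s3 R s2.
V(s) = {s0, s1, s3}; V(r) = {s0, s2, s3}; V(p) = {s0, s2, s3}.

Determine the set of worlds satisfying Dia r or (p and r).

s0, s1, s2, s3

Recall that Dia ψ holds at a world iff ψ holds at some accessible world.
Let φ = Dia r or (p and r). Evaluate φ at each world:
  s0 (successors {s3}): φ is true.
  s1 (successors {s1, s2, s3}): φ is true.
  s2 (successors {s1, s2, s3}): φ is true.
  s3 (successors {s0, s1, s2}): φ is true.
For instance, at s0:
  At s0: Dia r is true, p and r is true, so Dia r or (p and r) is true.
    At s0: Dia r requires r at some successor in {s3}.
      r holds at s3, so Dia r is true at s0.
Satisfying worlds: {s0, s1, s2, s3}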